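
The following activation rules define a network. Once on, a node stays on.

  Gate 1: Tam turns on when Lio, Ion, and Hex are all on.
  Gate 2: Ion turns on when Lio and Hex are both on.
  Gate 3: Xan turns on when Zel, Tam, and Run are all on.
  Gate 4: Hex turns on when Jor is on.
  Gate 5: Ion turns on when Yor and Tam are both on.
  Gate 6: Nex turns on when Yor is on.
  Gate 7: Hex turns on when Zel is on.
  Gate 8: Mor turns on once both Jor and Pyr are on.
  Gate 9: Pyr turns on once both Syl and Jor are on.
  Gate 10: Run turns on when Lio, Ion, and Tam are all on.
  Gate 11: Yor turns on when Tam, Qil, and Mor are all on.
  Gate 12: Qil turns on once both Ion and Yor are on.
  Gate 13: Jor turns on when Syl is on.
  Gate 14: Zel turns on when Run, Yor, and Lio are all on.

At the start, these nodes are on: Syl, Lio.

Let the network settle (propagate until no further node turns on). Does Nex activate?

Nex would need Yor (Gate 6), but Yor never turns on.

No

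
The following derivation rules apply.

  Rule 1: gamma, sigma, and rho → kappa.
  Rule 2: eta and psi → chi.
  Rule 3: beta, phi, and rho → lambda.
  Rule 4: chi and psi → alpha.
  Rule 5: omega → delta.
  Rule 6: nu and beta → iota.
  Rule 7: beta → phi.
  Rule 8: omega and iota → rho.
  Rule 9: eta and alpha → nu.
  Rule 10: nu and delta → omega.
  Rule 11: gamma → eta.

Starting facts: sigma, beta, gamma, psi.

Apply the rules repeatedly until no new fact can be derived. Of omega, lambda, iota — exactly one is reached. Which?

iota

gamma holds, so eta follows (Rule 11).
eta and psi hold, so chi follows (Rule 2).
From chi and psi, Rule 4 gives alpha.
eta and alpha hold, so nu follows (Rule 9).
From nu and beta, Rule 6 gives iota.
lambda would need beta, phi, and rho (Rule 3), but rho is never established. omega would need nu and delta (Rule 10), but delta is never established.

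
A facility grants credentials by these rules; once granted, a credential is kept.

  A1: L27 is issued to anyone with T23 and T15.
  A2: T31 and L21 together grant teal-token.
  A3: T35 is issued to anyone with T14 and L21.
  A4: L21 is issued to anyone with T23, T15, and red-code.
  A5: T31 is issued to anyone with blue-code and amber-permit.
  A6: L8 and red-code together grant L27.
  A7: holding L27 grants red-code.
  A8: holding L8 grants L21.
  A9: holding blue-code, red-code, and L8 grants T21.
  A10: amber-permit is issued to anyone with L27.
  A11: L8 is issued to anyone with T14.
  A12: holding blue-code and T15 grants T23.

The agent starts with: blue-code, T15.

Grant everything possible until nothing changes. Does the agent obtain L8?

L8 would need T14 (A11), but T14 is never granted.

No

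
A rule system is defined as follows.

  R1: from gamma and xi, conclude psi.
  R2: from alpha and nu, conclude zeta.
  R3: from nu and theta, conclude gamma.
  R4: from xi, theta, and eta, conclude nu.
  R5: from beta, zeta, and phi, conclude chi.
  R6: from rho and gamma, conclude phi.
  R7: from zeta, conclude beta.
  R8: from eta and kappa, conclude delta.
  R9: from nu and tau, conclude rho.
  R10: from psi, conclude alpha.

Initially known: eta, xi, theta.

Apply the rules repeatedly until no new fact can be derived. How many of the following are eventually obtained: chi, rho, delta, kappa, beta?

xi, theta, and eta hold, so nu follows (R4).
nu and theta hold, so gamma follows (R3).
From gamma and xi, R1 gives psi.
From psi, R10 gives alpha.
alpha and nu hold, so zeta follows (R2).
From zeta, R7 gives beta.
chi would need beta, zeta, and phi (R5), but phi is never established.
rho would need nu and tau (R9), but tau is never established.
delta would need eta and kappa (R8), but kappa is never established.
No rule produces kappa, and it is not given.
beta: reached.
Reached: beta — 1 of the 5.

1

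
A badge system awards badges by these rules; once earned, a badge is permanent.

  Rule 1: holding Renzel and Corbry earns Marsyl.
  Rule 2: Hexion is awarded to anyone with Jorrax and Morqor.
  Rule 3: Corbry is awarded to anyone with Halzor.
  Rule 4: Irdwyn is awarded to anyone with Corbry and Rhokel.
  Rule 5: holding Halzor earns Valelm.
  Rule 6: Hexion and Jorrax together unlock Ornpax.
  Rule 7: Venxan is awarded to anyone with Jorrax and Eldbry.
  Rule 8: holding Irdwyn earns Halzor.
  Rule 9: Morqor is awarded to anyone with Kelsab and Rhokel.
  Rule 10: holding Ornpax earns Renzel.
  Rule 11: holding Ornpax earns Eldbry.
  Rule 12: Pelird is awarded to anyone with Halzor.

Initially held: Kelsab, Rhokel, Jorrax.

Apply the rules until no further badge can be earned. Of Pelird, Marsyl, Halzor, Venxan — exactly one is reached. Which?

With Kelsab and Rhokel, Morqor is earned (Rule 9).
With Jorrax and Morqor, Hexion is earned (Rule 2).
With Hexion and Jorrax, Ornpax is earned (Rule 6).
With Ornpax, Eldbry is earned (Rule 11).
With Jorrax and Eldbry, Venxan is earned (Rule 7).
Pelird would need Halzor (Rule 12), but Halzor is never earned. Halzor would need Irdwyn (Rule 8), but Irdwyn is never earned. Marsyl would need Renzel and Corbry (Rule 1), but Corbry is never earned.

Venxan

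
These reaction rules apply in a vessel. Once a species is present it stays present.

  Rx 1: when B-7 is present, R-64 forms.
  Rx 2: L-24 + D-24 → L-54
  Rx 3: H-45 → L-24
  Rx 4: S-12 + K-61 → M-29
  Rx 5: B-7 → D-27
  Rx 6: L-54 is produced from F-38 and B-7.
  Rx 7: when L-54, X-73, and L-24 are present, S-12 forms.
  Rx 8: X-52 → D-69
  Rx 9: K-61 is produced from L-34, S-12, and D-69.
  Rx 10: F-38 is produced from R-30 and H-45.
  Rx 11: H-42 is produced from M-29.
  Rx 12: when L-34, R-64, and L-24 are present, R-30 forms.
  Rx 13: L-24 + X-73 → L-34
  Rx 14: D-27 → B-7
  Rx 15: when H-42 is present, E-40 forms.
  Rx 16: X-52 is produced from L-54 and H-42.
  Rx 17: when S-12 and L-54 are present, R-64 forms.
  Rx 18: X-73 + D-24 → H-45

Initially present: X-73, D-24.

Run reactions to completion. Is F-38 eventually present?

X-73 and D-24 present → H-45 forms (Rx 18).
H-45 present → L-24 forms (Rx 3).
L-24 and X-73 present → L-34 forms (Rx 13).
L-24 and D-24 present → L-54 forms (Rx 2).
L-54, X-73, and L-24 present → S-12 forms (Rx 7).
S-12 and L-54 present → R-64 forms (Rx 17).
L-34, R-64, and L-24 present → R-30 forms (Rx 12).
R-30 and H-45 present → F-38 forms (Rx 10).

Yes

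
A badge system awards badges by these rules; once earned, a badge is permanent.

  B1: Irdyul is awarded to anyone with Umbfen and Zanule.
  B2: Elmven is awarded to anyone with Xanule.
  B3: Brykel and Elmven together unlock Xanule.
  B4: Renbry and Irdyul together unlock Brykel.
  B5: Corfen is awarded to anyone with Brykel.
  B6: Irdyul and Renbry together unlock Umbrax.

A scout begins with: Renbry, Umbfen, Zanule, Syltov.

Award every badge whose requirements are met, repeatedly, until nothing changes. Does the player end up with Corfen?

With Umbfen and Zanule, Irdyul is earned (B1).
With Renbry and Irdyul, Brykel is earned (B4).
With Brykel, Corfen is earned (B5).

Yes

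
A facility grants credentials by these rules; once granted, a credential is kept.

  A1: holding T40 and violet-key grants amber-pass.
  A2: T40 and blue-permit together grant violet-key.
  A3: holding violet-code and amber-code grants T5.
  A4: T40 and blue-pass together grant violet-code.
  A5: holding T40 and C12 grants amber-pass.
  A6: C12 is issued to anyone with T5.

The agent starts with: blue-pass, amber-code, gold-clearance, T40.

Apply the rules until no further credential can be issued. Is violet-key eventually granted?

violet-key would need T40 and blue-permit (A2), but blue-permit is never granted.

No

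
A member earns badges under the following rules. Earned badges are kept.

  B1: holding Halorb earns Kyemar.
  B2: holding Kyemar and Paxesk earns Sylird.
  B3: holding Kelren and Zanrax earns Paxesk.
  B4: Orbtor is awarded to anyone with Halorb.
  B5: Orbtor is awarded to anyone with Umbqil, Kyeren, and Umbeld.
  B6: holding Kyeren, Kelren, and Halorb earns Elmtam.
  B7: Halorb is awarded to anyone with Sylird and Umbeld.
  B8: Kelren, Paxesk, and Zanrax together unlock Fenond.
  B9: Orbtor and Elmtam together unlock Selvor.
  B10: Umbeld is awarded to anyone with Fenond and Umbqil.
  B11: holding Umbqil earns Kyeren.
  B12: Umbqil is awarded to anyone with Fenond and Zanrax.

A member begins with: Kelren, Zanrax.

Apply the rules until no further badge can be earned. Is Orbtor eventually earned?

Yes

With Kelren and Zanrax, Paxesk is earned (B3).
With Kelren, Paxesk, and Zanrax, Fenond is earned (B8).
With Fenond and Zanrax, Umbqil is earned (B12).
With Fenond and Umbqil, Umbeld is earned (B10).
With Umbqil, Kyeren is earned (B11).
With Umbqil, Kyeren, and Umbeld, Orbtor is earned (B5).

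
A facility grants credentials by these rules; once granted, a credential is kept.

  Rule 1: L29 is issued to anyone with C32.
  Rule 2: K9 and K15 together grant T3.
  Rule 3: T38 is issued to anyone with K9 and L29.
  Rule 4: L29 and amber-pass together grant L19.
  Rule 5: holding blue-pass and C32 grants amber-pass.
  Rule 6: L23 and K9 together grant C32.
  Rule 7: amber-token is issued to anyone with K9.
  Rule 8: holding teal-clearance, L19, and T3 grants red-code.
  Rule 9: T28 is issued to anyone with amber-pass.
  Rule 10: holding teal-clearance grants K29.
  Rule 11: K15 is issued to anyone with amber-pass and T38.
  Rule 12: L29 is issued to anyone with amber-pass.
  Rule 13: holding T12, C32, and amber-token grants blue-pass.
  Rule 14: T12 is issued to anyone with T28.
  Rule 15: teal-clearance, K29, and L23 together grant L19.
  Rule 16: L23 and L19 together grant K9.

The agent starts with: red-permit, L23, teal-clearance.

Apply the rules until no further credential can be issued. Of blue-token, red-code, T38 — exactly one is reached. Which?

Holding teal-clearance grants K29 (Rule 10).
Holding teal-clearance, K29, and L23 grants L19 (Rule 15).
Holding L23 and L19 grants K9 (Rule 16).
Holding L23 and K9 grants C32 (Rule 6).
Holding C32 grants L29 (Rule 1).
Holding K9 and L29 grants T38 (Rule 3).
No rule produces blue-token, and it is not given. red-code would need teal-clearance, L19, and T3 (Rule 8), but T3 is never granted.

T38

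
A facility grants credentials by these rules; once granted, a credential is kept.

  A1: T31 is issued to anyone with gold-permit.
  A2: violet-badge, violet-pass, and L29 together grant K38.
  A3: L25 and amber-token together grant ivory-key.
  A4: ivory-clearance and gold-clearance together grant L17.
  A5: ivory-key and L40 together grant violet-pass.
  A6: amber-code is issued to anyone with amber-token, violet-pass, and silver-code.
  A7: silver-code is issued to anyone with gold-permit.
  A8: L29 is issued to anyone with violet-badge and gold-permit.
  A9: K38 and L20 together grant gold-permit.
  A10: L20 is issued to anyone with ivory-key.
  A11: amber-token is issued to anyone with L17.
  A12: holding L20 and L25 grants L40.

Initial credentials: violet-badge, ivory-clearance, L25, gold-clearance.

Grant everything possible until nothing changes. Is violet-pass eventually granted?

Holding ivory-clearance and gold-clearance grants L17 (A4).
Holding L17 grants amber-token (A11).
Holding L25 and amber-token grants ivory-key (A3).
Holding ivory-key grants L20 (A10).
Holding L20 and L25 grants L40 (A12).
Holding ivory-key and L40 grants violet-pass (A5).

Yes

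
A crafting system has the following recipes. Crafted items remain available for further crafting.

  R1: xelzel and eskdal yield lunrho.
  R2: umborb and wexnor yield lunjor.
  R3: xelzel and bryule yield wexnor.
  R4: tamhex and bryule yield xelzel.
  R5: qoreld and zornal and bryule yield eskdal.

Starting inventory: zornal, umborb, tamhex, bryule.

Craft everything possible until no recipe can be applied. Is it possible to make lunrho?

lunrho would need xelzel and eskdal (R1), but eskdal is never obtained.

No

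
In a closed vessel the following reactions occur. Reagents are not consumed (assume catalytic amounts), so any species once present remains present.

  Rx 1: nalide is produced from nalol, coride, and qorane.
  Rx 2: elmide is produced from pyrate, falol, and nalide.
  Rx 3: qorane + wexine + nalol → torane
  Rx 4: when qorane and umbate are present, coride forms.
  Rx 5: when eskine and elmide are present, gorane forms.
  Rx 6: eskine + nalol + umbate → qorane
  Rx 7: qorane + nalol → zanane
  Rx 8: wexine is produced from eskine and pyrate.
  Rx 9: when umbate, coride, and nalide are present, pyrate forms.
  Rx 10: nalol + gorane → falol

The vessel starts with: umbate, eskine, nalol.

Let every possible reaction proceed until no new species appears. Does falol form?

falol would need nalol and gorane (Rx 10), but gorane never forms.

No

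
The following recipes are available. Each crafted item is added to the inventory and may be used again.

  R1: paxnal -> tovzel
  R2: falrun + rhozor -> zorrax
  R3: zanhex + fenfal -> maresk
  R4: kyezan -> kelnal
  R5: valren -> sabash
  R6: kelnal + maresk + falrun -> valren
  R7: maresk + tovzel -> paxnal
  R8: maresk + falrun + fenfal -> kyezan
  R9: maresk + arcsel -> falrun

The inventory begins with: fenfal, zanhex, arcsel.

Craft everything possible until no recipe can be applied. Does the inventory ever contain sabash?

Yes

zanhex + fenfal -> maresk (R3).
maresk + arcsel -> falrun (R9).
Using R8, maresk, falrun, and fenfal make kyezan.
kyezan -> kelnal (R4).
Using R6, kelnal, maresk, and falrun make valren.
Using R5, valren makes sabash.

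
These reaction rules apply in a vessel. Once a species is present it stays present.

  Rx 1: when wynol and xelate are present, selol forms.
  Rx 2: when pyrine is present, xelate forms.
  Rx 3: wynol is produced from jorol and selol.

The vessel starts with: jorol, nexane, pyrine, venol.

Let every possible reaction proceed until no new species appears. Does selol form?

No

selol would need wynol and xelate (Rx 1), but wynol never forms.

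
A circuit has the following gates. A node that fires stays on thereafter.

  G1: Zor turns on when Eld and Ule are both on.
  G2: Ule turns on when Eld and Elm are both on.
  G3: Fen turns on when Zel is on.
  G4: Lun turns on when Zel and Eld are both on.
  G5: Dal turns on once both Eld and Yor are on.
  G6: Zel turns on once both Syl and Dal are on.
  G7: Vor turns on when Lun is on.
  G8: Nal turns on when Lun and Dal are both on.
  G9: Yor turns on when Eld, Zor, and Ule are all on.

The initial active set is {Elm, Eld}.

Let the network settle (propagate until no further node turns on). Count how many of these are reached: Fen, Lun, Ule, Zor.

2

G2: Eld and Elm on → Ule on.
G1: Eld and Ule on → Zor on.
Fen would need Zel (G3), but Zel never turns on.
Lun would need Zel and Eld (G4), but Zel never turns on.
Ule: reached.
Zor: reached.
Reached: Ule and Zor — 2 of the 4.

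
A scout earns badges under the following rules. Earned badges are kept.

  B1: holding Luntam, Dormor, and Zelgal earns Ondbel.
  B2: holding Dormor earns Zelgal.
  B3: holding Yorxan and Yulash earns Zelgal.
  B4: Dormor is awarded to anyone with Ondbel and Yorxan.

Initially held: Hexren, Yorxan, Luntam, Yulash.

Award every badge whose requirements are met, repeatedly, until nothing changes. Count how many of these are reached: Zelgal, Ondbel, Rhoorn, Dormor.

With Yorxan and Yulash, Zelgal is earned (B3).
Zelgal: reached.
Ondbel would need Luntam, Dormor, and Zelgal (B1), but Dormor is never earned.
No rule produces Rhoorn, and it is not given.
Dormor would need Ondbel and Yorxan (B4), but Ondbel is never earned.
Reached: Zelgal — 1 of the 4.

1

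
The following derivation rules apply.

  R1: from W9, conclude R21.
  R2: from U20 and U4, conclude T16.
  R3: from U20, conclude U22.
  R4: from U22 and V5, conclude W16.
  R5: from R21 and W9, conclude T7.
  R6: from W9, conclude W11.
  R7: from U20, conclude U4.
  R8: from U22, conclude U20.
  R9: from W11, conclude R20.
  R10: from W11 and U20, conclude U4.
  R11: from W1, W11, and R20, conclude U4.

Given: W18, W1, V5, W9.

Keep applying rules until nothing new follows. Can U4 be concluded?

Yes

W9 holds, so W11 follows (R6).
From W11, R9 gives R20.
From W1, W11, and R20, R11 gives U4.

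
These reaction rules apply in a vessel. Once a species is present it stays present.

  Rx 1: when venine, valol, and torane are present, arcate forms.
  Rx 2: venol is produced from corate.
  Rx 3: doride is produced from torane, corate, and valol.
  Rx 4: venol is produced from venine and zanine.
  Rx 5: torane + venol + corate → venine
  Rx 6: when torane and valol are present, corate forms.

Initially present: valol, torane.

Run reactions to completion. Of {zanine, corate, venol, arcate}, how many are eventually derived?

torane and valol present → corate forms (Rx 6).
corate present → venol forms (Rx 2).
torane, venol, and corate present → venine forms (Rx 5).
venine, valol, and torane present → arcate forms (Rx 1).
No rule produces zanine, and it is not given.
corate: reached.
venol: reached.
arcate: reached.
Reached: corate, venol, and arcate — 3 of the 4.

3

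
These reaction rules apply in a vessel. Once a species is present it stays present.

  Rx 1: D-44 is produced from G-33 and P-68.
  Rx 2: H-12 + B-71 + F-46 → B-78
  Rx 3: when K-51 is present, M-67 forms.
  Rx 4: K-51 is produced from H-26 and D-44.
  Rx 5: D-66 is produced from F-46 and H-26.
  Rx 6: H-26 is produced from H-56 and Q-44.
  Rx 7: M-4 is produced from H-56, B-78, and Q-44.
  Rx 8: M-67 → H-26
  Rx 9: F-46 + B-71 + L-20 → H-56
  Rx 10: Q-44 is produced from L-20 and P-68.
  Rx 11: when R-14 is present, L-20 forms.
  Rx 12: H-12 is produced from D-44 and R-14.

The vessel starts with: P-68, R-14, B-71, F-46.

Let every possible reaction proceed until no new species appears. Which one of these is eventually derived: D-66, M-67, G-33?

D-66

R-14 present → L-20 forms (Rx 11).
L-20 and P-68 present → Q-44 forms (Rx 10).
F-46, B-71, and L-20 present → H-56 forms (Rx 9).
H-56 and Q-44 present → H-26 forms (Rx 6).
F-46 and H-26 present → D-66 forms (Rx 5).
No rule produces G-33, and it is not given. M-67 would need K-51 (Rx 3), but K-51 never forms.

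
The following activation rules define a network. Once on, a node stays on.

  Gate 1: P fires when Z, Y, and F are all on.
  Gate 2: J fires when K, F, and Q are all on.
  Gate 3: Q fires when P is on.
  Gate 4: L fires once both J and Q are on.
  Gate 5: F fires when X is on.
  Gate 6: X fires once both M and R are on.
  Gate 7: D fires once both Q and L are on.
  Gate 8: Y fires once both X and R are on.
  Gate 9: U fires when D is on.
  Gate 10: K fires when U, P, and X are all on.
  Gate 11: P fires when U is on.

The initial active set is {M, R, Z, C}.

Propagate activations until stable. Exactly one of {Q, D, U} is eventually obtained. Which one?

Gate 6: M and R on → X on.
Gate 8: X and R on → Y on.
X is on, so F fires (Gate 5).
Z, Y, and F are on, so P fires (Gate 1).
Gate 3: P on → Q on.
U would need D (Gate 9), but D never turns on. D would need Q and L (Gate 7), but L never turns on.

Q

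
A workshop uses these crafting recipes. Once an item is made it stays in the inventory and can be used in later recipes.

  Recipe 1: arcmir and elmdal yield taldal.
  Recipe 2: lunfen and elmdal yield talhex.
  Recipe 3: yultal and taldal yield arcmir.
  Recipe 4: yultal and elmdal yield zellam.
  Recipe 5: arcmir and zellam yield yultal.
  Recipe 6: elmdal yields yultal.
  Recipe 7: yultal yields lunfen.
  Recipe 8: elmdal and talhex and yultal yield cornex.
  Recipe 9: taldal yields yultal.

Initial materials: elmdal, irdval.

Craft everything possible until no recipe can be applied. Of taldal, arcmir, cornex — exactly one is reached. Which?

cornex

elmdal → yultal (Recipe 6).
Using Recipe 7, yultal makes lunfen.
Using Recipe 2, lunfen and elmdal make talhex.
Using Recipe 8, elmdal, talhex, and yultal make cornex.
arcmir would need yultal and taldal (Recipe 3), but taldal is never obtained. taldal would need arcmir and elmdal (Recipe 1), but arcmir is never obtained.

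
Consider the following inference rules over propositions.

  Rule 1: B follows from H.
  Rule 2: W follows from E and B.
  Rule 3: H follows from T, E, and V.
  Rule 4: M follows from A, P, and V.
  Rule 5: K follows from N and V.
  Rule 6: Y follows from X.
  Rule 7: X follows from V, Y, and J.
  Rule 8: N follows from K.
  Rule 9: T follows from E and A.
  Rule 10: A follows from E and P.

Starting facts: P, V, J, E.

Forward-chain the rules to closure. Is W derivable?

From E and P, Rule 10 gives A.
E and A hold, so T follows (Rule 9).
T, E, and V hold, so H follows (Rule 3).
From H, Rule 1 gives B.
From E and B, Rule 2 gives W.

Yes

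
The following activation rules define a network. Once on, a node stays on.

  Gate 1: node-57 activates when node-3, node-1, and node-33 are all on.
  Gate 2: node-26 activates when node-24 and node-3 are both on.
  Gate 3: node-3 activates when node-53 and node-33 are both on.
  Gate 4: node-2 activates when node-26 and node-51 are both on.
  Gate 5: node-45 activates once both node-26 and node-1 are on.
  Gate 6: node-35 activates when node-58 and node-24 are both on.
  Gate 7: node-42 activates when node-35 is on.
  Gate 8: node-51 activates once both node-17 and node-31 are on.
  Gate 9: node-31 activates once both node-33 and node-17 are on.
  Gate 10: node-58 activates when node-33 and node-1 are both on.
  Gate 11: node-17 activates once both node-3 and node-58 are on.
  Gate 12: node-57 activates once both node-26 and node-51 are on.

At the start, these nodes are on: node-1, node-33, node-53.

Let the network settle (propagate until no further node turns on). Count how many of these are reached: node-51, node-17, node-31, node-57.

node-33 and node-1 are on, so node-58 activates (Gate 10).
Gate 3: node-53 and node-33 on → node-3 on.
node-3 and node-58 are on, so node-17 activates (Gate 11).
Gate 1: node-3, node-1, and node-33 on → node-57 on.
node-33 and node-17 are on, so node-31 activates (Gate 9).
node-17 and node-31 are on, so node-51 activates (Gate 8).
node-51: reached.
node-17: reached.
node-31: reached.
node-57: reached.
All 4 are reached.

4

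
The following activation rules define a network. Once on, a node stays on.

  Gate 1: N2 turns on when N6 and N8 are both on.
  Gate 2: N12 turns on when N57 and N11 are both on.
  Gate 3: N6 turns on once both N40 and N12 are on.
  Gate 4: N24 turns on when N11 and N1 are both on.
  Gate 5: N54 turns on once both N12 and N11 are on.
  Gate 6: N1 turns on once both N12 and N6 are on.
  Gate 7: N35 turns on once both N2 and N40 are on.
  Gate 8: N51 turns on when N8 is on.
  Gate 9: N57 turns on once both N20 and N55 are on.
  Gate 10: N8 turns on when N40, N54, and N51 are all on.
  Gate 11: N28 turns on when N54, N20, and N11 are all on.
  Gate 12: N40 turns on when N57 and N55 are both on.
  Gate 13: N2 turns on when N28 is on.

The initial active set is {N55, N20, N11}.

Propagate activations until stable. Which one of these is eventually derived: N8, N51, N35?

Gate 9: N20 and N55 on → N57 on.
Gate 12: N57 and N55 on → N40 on.
Gate 2: N57 and N11 on → N12 on.
N12 and N11 are on, so N54 turns on (Gate 5).
N54, N20, and N11 are on, so N28 turns on (Gate 11).
N28 is on, so N2 turns on (Gate 13).
N2 and N40 are on, so N35 turns on (Gate 7).
N8 would need N40, N54, and N51 (Gate 10), but N51 never turns on. N51 would need N8 (Gate 8), but N8 never turns on.

N35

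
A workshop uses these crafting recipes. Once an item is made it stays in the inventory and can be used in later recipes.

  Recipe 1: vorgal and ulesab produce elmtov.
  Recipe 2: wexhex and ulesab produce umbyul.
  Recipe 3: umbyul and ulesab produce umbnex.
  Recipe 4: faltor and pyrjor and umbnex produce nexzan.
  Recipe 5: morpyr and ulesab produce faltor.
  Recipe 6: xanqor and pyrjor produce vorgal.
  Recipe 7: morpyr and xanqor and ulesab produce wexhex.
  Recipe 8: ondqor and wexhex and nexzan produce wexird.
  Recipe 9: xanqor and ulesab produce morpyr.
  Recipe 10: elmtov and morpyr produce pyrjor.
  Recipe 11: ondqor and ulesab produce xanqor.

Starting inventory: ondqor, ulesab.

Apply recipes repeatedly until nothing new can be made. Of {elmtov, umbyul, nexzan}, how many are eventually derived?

1

ondqor and ulesab → xanqor (Recipe 11).
Using Recipe 9, xanqor and ulesab make morpyr.
Using Recipe 7, morpyr, xanqor, and ulesab make wexhex.
wexhex and ulesab → umbyul (Recipe 2).
elmtov would need vorgal and ulesab (Recipe 1), but vorgal is never obtained.
umbyul: reached.
nexzan would need faltor, pyrjor, and umbnex (Recipe 4), but pyrjor is never obtained.
Reached: umbyul — 1 of the 3.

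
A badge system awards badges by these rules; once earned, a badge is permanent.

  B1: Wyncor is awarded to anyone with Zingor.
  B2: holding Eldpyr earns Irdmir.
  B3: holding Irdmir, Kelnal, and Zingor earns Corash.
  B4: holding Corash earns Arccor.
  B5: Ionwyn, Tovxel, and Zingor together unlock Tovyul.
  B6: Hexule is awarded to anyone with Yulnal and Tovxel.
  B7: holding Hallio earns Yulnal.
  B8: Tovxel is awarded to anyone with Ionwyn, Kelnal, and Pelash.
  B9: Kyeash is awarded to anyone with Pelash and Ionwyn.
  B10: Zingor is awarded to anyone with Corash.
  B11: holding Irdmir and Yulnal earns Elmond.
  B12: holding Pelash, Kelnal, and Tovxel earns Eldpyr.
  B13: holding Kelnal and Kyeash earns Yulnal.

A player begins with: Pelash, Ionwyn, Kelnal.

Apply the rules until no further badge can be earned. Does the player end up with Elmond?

Yes

With Pelash and Ionwyn, Kyeash is earned (B9).
With Ionwyn, Kelnal, and Pelash, Tovxel is earned (B8).
With Pelash, Kelnal, and Tovxel, Eldpyr is earned (B12).
With Kelnal and Kyeash, Yulnal is earned (B13).
With Eldpyr, Irdmir is earned (B2).
With Irdmir and Yulnal, Elmond is earned (B11).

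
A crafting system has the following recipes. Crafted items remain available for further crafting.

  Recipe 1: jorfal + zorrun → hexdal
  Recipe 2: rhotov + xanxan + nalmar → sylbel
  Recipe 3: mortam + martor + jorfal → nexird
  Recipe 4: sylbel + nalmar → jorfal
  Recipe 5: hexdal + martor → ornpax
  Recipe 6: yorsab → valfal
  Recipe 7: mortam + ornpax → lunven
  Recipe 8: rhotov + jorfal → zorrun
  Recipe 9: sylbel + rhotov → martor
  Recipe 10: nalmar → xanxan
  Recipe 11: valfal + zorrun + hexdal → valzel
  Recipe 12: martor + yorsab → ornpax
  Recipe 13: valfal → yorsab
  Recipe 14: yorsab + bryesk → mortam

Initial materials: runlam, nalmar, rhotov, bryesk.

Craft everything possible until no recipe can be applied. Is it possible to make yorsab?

yorsab would need valfal (Recipe 13), but valfal is never obtained.

No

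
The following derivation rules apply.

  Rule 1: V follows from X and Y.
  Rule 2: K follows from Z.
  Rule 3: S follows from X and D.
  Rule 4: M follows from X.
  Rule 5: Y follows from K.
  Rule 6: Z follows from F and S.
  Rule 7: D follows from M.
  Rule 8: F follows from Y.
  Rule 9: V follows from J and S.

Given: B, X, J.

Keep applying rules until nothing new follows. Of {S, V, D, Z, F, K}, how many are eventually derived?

3

X holds, so M follows (Rule 4).
From M, Rule 7 gives D.
X and D hold, so S follows (Rule 3).
J and S hold, so V follows (Rule 9).
S: reached.
V: reached.
D: reached.
Z would need F and S (Rule 6), but F is never established.
F would need Y (Rule 8), but Y is never established.
K would need Z (Rule 2), but Z is never established.
Reached: S, V, and D — 3 of the 6.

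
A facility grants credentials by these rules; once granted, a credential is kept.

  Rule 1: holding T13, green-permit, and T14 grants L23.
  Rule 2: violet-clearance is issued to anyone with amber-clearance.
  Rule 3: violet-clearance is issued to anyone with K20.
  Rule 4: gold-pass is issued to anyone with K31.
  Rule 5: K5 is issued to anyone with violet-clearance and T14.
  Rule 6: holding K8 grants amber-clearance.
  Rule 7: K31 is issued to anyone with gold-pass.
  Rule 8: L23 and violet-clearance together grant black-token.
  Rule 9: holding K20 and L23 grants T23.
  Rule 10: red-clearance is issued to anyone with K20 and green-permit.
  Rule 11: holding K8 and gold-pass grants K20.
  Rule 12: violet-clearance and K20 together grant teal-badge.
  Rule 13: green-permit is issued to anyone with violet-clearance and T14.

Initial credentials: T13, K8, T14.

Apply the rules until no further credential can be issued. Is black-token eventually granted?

Holding K8 grants amber-clearance (Rule 6).
Holding amber-clearance grants violet-clearance (Rule 2).
Holding violet-clearance and T14 grants green-permit (Rule 13).
Holding T13, green-permit, and T14 grants L23 (Rule 1).
Holding L23 and violet-clearance grants black-token (Rule 8).

Yes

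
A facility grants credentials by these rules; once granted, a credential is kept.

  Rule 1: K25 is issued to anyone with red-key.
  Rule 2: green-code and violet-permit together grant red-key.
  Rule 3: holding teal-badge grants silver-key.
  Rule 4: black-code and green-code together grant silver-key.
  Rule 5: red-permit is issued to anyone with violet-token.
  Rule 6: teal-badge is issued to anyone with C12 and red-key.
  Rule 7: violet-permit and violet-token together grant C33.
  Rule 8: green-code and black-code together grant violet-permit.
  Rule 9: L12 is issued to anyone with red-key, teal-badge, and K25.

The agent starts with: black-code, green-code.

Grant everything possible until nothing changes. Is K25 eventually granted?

Yes

Holding green-code and black-code grants violet-permit (Rule 8).
Holding green-code and violet-permit grants red-key (Rule 2).
Holding red-key grants K25 (Rule 1).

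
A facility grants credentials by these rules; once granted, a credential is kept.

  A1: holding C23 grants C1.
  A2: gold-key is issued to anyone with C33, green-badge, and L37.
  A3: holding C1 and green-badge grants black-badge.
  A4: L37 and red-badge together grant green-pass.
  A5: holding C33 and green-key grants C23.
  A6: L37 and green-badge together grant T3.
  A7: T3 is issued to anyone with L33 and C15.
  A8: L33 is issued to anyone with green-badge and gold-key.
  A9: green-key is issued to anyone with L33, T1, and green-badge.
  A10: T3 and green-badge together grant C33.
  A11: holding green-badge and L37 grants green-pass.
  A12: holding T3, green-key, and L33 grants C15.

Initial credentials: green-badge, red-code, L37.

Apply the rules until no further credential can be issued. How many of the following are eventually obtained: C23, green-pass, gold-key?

2

Holding green-badge and L37 grants green-pass (A11).
Holding L37 and green-badge grants T3 (A6).
Holding T3 and green-badge grants C33 (A10).
Holding C33, green-badge, and L37 grants gold-key (A2).
C23 would need C33 and green-key (A5), but green-key is never granted.
green-pass: reached.
gold-key: reached.
Reached: green-pass and gold-key — 2 of the 3.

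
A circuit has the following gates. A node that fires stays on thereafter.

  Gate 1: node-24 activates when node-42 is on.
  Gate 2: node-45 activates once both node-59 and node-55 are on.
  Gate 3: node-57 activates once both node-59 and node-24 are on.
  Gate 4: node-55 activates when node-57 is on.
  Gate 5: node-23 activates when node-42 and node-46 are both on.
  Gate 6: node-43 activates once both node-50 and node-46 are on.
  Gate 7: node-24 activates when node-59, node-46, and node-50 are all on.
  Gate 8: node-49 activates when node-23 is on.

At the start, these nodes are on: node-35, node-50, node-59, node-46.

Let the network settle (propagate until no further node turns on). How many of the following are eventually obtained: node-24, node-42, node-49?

Gate 7: node-59, node-46, and node-50 on → node-24 on.
node-24: reached.
No rule produces node-42, and it is not given.
node-49 would need node-23 (Gate 8), but node-23 never turns on.
Reached: node-24 — 1 of the 3.

1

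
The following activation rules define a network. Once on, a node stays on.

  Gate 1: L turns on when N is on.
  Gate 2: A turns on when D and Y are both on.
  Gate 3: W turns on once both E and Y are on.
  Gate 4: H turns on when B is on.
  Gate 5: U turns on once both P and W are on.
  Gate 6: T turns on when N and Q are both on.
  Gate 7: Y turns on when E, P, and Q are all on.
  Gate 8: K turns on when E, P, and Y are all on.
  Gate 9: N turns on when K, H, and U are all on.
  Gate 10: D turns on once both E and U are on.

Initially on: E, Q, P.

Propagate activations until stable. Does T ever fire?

T would need N and Q (Gate 6), but N never turns on.

No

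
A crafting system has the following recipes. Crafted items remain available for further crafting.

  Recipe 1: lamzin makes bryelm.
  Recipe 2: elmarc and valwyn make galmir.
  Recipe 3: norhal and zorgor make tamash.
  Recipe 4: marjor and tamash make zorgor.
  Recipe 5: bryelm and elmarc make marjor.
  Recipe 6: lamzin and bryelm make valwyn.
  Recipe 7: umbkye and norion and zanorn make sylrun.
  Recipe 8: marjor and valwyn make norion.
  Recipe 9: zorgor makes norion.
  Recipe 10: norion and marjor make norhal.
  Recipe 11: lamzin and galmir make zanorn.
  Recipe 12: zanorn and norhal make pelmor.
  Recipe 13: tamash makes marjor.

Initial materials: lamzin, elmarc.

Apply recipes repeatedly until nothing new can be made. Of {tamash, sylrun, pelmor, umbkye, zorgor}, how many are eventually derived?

Using Recipe 1, lamzin makes bryelm.
lamzin and bryelm → valwyn (Recipe 6).
Using Recipe 5, bryelm and elmarc make marjor.
Using Recipe 8, marjor and valwyn make norion.
Using Recipe 2, elmarc and valwyn make galmir.
Using Recipe 10, norion and marjor make norhal.
lamzin and galmir → zanorn (Recipe 11).
Using Recipe 12, zanorn and norhal make pelmor.
tamash would need norhal and zorgor (Recipe 3), but zorgor is never obtained.
sylrun would need umbkye, norion, and zanorn (Recipe 7), but umbkye is never obtained.
pelmor: reached.
No rule produces umbkye, and it is not given.
zorgor would need marjor and tamash (Recipe 4), but tamash is never obtained.
Reached: pelmor — 1 of the 5.

1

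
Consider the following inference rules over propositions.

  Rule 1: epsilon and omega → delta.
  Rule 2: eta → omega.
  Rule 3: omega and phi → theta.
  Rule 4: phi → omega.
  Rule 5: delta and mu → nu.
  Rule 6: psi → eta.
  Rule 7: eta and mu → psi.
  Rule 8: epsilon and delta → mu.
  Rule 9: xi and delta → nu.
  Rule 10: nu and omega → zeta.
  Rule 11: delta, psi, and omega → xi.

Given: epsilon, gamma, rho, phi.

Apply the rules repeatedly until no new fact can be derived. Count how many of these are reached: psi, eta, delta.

1

From phi, Rule 4 gives omega.
epsilon and omega hold, so delta follows (Rule 1).
psi would need eta and mu (Rule 7), but eta is never established.
eta would need psi (Rule 6), but psi is never established.
delta: reached.
Reached: delta — 1 of the 3.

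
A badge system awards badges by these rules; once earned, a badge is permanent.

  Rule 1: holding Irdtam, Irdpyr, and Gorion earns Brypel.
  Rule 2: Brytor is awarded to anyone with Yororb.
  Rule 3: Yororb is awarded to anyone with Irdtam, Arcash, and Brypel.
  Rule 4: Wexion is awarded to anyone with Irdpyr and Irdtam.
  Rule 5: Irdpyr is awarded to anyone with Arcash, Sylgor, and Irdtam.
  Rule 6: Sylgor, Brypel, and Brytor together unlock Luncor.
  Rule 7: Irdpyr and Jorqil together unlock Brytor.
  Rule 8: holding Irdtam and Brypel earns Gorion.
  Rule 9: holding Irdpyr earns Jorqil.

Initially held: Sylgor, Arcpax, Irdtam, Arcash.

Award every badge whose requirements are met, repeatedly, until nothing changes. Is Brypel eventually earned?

Brypel would need Irdtam, Irdpyr, and Gorion (Rule 1), but Gorion is never earned.

No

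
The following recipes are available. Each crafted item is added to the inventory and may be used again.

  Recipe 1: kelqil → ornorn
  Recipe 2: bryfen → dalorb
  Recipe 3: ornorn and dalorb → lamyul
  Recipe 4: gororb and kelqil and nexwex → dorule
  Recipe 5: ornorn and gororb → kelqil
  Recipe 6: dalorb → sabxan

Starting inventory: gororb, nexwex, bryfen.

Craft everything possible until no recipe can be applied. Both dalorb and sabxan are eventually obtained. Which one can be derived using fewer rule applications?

dalorb

dalorb: Using Recipe 2, bryfen makes dalorb. [1 rule application]
sabxan: Using Recipe 2, bryfen makes dalorb. dalorb → sabxan (Recipe 6). [2 rule applications]
dalorb needs fewer.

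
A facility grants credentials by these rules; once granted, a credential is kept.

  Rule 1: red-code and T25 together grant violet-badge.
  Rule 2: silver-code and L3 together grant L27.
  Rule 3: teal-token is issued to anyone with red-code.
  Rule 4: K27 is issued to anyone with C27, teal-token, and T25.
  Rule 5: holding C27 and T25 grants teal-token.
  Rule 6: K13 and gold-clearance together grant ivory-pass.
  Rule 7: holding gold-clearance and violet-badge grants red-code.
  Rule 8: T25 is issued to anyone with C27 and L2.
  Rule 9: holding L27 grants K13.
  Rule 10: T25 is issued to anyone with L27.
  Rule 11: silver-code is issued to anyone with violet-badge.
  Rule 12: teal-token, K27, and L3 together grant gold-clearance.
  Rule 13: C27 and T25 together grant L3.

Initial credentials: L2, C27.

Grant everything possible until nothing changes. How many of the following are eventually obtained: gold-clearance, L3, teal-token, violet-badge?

Holding C27 and L2 grants T25 (Rule 8).
Holding C27 and T25 grants teal-token (Rule 5).
Holding C27 and T25 grants L3 (Rule 13).
Holding C27, teal-token, and T25 grants K27 (Rule 4).
Holding teal-token, K27, and L3 grants gold-clearance (Rule 12).
gold-clearance: reached.
L3: reached.
teal-token: reached.
violet-badge would need red-code and T25 (Rule 1), but red-code is never granted.
Reached: gold-clearance, L3, and teal-token — 3 of the 4.

3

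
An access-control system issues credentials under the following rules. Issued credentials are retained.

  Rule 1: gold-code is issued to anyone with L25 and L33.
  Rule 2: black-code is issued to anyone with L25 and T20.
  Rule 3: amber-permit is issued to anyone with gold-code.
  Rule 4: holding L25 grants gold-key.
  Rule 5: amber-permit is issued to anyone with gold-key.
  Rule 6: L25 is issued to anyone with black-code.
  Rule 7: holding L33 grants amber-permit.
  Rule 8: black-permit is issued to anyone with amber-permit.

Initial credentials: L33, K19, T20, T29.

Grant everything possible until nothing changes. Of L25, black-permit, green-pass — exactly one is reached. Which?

Holding L33 grants amber-permit (Rule 7).
Holding amber-permit grants black-permit (Rule 8).
L25 would need black-code (Rule 6), but black-code is never granted. No rule produces green-pass, and it is not given.

black-permit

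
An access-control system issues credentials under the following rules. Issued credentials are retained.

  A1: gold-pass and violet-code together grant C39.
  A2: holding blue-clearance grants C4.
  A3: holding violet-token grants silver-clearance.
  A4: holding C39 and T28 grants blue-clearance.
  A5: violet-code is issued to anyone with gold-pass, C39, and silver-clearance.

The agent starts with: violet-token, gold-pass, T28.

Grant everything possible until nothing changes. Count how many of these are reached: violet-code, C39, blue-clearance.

0

violet-code would need gold-pass, C39, and silver-clearance (A5), but C39 is never granted.
C39 would need gold-pass and violet-code (A1), but violet-code is never granted.
blue-clearance would need C39 and T28 (A4), but C39 is never granted.
None of the 3 are reached.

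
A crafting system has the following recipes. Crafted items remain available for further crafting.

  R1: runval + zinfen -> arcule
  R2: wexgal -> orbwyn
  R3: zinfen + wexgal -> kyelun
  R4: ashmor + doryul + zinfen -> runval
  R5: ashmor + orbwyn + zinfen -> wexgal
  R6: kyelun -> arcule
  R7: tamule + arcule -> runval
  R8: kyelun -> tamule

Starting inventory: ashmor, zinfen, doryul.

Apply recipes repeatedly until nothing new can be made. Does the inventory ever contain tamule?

tamule would need kyelun (R8), but kyelun is never obtained.

No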